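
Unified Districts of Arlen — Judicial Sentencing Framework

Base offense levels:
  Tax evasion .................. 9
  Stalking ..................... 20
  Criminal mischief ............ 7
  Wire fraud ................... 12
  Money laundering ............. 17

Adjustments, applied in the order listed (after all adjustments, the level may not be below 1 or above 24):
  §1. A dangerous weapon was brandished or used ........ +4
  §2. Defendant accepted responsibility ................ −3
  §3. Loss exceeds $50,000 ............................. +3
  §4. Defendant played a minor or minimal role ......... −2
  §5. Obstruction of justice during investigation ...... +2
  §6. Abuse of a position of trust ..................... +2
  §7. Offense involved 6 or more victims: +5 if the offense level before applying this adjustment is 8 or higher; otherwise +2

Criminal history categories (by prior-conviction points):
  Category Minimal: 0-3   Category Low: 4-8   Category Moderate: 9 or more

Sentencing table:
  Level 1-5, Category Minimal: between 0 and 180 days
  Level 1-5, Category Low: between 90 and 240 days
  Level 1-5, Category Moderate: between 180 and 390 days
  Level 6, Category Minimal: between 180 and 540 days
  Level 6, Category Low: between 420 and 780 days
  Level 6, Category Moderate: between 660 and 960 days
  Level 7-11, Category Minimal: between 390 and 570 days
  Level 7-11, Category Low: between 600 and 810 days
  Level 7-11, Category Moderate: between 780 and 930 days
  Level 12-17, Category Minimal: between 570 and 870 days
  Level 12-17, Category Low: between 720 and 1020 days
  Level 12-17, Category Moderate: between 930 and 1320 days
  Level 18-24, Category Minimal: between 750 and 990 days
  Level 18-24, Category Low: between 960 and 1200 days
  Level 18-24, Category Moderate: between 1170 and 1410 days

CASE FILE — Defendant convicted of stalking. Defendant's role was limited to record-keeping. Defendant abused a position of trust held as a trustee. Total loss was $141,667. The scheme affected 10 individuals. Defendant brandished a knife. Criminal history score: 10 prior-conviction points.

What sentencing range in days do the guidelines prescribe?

Base offense level for stalking: 20.
§1 applies: 20 + 4 = 24.
§3 applies: 24 + 3 = 27.
§4 applies: 27 − 2 = 25.
§6 applies: 25 + 2 = 27.
§7 applies (level before this adjustment is 27 ≥ 8, so +5): 27 + 5 = 32.
Level 32 exceeds the maximum of 24; capped at 24.
Final offense level: 24.
Criminal history: 10 prior points → Category Moderate (9+).
Level 24 falls in the 18-24 band.
Grid: Level 18-24 × Category Moderate = 1170-1410 days.

1170-1410 days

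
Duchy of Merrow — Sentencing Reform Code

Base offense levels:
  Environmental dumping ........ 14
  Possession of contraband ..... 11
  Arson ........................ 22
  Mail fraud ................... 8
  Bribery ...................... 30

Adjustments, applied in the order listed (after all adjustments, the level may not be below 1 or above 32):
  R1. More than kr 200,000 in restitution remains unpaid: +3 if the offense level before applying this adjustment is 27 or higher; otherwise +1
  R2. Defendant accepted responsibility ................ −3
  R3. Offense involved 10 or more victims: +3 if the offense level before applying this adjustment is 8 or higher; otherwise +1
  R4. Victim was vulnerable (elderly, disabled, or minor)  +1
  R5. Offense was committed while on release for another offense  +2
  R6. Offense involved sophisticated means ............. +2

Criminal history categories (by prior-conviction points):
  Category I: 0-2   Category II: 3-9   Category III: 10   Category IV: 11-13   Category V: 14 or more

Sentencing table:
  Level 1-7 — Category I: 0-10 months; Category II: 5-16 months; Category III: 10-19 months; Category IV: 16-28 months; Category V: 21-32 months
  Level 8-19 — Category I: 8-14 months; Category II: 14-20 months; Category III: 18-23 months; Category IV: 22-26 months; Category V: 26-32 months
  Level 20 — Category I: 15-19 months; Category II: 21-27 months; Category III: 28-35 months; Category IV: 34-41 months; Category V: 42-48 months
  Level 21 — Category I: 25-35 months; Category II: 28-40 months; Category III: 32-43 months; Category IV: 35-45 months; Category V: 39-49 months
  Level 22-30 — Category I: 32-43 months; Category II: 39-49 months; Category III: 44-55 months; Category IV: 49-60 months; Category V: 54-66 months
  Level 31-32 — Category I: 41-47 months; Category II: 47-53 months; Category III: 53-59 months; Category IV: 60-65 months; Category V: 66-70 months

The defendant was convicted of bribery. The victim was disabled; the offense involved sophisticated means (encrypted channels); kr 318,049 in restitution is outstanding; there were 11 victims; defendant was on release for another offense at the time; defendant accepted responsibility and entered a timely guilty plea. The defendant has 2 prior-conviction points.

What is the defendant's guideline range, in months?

Base offense level for bribery: 30.
R1 applies (level before this adjustment is 30 ≥ 27, so +3): 30 + 3 = 33.
R2 applies: 33 − 3 = 30.
R3 applies (level before this adjustment is 30 ≥ 8, so +3): 30 + 3 = 33.
R4 applies: 33 + 1 = 34.
R5 applies: 34 + 2 = 36.
R6 applies: 36 + 2 = 38.
Level 38 exceeds the maximum of 32; capped at 32.
Final offense level: 32.
Criminal history: 2 prior points → Category I (0-2).
Level 32 falls in the 31-32 band.
Grid: Level 31-32 × Category I = 41-47 months.

41-47 months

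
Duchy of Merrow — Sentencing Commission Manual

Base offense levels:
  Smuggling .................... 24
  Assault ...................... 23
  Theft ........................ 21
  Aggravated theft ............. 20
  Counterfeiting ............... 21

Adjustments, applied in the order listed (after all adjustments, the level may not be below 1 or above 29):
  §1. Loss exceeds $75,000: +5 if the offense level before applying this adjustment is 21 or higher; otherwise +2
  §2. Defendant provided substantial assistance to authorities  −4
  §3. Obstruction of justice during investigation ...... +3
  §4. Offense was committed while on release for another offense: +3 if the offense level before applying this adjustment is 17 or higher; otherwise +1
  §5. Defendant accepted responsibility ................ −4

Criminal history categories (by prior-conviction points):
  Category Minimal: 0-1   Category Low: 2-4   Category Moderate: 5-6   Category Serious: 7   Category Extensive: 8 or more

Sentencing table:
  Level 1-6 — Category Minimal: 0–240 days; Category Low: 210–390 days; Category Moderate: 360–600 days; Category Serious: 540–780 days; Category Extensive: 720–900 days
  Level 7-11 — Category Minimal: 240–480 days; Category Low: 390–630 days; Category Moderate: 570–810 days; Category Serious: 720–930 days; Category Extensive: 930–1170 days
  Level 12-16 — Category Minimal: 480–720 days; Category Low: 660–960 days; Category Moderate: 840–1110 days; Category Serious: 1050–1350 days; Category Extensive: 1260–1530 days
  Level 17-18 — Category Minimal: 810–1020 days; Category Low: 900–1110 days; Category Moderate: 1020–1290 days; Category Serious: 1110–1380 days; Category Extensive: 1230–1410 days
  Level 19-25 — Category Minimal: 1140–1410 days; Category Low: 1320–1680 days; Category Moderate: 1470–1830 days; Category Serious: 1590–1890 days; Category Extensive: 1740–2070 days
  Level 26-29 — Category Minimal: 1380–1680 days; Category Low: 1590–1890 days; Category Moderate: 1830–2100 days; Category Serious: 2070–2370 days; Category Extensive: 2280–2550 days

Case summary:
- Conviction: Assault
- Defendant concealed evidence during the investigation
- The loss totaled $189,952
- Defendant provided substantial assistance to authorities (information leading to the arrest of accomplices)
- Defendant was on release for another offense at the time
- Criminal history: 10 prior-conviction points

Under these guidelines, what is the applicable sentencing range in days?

Base offense level for assault: 23.
§1 applies (level before this adjustment is 23 ≥ 21, so +5): 23 + 5 = 28.
§2 applies: 28 − 4 = 24.
§3 applies: 24 + 3 = 27.
§4 applies (level before this adjustment is 27 ≥ 17, so +3): 27 + 3 = 30.
§5 does not apply.
Level 30 exceeds the maximum of 29; capped at 29.
Final offense level: 29.
Criminal history: 10 prior points → Category Extensive (8+).
Level 29 falls in the 26-29 band.
Grid: Level 26-29 × Category Extensive = 2280-2550 days.

2280-2550 days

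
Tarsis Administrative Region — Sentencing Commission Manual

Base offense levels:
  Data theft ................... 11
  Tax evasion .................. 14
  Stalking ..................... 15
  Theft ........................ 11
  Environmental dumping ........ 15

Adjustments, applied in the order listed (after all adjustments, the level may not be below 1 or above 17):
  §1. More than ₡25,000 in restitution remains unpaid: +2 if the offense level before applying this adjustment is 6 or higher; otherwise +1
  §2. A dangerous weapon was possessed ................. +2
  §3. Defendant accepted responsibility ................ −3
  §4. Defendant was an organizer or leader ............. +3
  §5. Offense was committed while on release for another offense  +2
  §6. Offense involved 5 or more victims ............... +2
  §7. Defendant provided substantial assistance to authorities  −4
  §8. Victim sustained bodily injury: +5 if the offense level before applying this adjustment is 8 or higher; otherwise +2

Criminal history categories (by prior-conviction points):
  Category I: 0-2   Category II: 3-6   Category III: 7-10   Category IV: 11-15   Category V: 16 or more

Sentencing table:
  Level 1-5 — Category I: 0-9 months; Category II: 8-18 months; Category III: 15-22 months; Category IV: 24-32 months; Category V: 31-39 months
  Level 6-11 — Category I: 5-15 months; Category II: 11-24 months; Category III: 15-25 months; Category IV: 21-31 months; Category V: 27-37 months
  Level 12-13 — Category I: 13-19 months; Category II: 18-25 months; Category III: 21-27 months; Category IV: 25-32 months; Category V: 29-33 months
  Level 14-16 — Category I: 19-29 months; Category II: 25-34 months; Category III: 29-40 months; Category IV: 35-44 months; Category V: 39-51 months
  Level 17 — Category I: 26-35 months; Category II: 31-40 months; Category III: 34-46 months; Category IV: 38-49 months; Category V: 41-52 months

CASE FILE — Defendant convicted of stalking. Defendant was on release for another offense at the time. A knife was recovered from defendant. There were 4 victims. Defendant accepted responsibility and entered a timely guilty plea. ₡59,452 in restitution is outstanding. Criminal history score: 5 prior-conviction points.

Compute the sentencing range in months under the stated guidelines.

Base offense level for stalking: 15.
§1 applies (level before this adjustment is 15 ≥ 6, so +2): 15 + 2 = 17.
§2 applies: 17 + 2 = 19.
§3 applies: 19 − 3 = 16.
§4 does not apply.
§5 applies: 16 + 2 = 18.
§7 does not apply.
Level 18 exceeds the maximum of 17; capped at 17.
Final offense level: 17.
Criminal history: 5 prior points → Category II (3-6).
Level 17 falls in the 17 band.
Grid: Level 17 × Category II = 31-40 months.

31-40 months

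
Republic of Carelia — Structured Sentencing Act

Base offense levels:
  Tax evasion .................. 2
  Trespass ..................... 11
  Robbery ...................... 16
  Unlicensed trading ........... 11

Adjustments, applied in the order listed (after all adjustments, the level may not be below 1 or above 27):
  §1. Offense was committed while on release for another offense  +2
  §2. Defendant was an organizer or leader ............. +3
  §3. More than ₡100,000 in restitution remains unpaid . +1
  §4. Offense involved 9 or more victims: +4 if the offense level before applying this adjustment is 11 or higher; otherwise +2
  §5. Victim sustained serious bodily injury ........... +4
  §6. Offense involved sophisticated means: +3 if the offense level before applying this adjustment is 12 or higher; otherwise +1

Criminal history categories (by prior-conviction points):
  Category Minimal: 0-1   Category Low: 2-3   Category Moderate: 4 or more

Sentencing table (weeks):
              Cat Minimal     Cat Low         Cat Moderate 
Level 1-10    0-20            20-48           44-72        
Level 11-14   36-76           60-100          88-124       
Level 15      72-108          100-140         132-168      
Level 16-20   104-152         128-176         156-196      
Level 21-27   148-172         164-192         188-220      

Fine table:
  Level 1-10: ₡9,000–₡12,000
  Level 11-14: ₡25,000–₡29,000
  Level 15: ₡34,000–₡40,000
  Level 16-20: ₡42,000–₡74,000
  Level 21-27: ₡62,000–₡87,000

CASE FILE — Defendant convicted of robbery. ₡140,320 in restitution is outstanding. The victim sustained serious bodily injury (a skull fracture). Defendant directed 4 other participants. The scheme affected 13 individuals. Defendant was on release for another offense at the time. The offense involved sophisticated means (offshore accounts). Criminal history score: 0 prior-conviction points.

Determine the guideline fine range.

Base offense level for robbery: 16.
§1 applies: 16 + 2 = 18.
§2 applies: 18 + 3 = 21.
§3 applies: 21 + 1 = 22.
§4 applies (level before this adjustment is 22 ≥ 11, so +4): 22 + 4 = 26.
§5 applies: 26 + 4 = 30.
§6 applies (level before this adjustment is 30 ≥ 12, so +3): 30 + 3 = 33.
Level 33 exceeds the maximum of 27; capped at 27.
Final offense level: 27.
Level 27 falls in the 21-27 band.
Fine table: Level 21-27 → ₡62,000–₡87,000.

₡62,000–₡87,000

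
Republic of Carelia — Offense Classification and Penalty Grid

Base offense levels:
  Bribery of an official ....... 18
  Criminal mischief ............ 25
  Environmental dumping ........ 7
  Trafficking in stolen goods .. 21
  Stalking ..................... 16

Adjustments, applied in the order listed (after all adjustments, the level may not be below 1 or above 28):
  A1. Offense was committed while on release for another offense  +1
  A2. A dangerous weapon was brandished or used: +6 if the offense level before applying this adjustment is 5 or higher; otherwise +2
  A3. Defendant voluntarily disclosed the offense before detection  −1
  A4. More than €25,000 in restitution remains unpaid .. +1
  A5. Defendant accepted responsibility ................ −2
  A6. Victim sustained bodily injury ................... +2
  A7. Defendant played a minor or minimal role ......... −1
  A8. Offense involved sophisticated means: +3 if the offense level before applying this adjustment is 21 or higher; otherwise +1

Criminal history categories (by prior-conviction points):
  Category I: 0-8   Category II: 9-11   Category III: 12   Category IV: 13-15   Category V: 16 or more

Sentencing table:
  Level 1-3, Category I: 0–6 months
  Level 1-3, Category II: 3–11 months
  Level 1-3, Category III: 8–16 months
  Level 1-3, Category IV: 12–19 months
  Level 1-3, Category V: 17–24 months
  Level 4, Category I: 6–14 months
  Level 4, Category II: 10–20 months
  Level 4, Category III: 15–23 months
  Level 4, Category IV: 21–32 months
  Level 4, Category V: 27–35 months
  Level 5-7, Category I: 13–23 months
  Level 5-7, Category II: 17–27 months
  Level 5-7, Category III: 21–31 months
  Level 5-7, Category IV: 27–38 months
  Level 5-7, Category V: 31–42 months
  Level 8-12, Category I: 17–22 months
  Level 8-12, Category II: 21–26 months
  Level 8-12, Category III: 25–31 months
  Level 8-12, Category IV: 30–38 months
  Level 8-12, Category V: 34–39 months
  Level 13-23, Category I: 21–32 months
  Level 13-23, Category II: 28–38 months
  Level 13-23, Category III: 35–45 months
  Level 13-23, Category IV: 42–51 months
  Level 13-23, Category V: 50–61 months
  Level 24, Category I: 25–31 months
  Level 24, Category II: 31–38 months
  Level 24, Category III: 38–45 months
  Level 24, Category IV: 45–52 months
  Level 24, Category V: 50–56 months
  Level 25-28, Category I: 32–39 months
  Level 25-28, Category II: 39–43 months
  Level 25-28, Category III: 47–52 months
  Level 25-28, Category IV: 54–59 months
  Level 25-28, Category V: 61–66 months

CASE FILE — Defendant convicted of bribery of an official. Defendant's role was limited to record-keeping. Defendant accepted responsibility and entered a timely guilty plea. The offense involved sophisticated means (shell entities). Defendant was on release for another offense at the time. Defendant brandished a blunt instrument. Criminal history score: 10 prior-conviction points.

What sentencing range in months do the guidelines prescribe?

39-43 months

Base offense level for bribery of an official: 18.
A1 applies: 18 + 1 = 19.
A2 applies (level before this adjustment is 19 ≥ 5, so +6): 19 + 6 = 25.
A5 applies: 25 − 2 = 23.
A7 applies: 23 − 1 = 22.
A8 applies (level before this adjustment is 22 ≥ 21, so +3): 22 + 3 = 25.
Final offense level: 25.
Criminal history: 10 prior points → Category II (9-11).
Level 25 falls in the 25-28 band.
Grid: Level 25-28 × Category II = 39-43 months.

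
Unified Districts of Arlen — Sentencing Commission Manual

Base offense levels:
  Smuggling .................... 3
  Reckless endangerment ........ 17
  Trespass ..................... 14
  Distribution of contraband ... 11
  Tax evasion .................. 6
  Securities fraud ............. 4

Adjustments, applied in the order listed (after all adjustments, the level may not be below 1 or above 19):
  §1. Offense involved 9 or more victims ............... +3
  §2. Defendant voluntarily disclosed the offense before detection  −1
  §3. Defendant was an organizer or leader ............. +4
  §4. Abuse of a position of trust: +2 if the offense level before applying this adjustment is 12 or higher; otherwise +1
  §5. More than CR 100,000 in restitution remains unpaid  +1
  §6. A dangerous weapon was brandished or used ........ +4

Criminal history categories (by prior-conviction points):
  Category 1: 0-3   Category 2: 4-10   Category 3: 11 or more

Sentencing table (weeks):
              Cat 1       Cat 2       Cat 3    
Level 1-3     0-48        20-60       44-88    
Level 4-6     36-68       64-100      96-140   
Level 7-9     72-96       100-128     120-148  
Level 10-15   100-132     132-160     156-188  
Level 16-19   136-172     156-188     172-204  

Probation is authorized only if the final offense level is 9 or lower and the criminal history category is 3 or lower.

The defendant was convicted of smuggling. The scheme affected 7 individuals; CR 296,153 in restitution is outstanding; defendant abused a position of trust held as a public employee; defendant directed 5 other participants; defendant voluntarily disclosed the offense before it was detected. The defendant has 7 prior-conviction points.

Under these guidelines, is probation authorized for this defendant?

Yes

Base offense level for smuggling: 3.
§2 applies: 3 − 1 = 2.
§3 applies: 2 + 4 = 6.
§4 applies (level before this adjustment is 6 < 12, so +1): 6 + 1 = 7.
§5 applies: 7 + 1 = 8.
§6 does not apply.
Final offense level: 8.
Criminal history: 7 prior points → Category 2 (4-10).
Level 8 falls in the 7-9 band.
Grid: Level 7-9 × Category 2 = 100-128 weeks.
Probation check: level 8 ≤ 9 and category 2 ≤ 3 → eligible.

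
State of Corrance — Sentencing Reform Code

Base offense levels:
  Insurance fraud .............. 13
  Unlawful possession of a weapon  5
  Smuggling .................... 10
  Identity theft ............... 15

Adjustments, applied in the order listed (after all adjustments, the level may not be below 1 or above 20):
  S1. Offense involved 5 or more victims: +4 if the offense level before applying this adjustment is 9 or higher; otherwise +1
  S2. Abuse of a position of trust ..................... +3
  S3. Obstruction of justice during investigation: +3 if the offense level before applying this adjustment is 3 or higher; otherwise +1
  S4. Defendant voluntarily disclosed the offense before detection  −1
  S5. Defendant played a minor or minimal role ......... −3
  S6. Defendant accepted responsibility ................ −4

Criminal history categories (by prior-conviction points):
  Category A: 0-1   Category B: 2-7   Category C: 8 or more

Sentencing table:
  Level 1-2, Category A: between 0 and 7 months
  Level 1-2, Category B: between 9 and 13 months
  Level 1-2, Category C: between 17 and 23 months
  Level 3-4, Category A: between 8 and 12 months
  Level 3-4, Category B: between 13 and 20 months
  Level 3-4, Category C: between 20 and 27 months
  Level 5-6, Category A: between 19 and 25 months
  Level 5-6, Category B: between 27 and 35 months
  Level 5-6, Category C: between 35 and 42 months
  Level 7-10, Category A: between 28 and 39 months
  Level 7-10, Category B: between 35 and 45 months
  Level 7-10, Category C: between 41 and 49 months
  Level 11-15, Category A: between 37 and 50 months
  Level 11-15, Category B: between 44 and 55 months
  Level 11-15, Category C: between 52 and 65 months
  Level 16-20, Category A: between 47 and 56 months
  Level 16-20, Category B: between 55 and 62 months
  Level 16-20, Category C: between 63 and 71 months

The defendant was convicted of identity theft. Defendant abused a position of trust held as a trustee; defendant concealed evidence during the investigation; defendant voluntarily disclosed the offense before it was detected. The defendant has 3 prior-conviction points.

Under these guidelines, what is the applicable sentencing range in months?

55-62 months

Base offense level for identity theft: 15.
S2 applies: 15 + 3 = 18.
S3 applies (level before this adjustment is 18 ≥ 3, so +3): 18 + 3 = 21.
S4 applies: 21 − 1 = 20.
Final offense level: 20.
Criminal history: 3 prior points → Category B (2-7).
Level 20 falls in the 16-20 band.
Grid: Level 16-20 × Category B = 55-62 months.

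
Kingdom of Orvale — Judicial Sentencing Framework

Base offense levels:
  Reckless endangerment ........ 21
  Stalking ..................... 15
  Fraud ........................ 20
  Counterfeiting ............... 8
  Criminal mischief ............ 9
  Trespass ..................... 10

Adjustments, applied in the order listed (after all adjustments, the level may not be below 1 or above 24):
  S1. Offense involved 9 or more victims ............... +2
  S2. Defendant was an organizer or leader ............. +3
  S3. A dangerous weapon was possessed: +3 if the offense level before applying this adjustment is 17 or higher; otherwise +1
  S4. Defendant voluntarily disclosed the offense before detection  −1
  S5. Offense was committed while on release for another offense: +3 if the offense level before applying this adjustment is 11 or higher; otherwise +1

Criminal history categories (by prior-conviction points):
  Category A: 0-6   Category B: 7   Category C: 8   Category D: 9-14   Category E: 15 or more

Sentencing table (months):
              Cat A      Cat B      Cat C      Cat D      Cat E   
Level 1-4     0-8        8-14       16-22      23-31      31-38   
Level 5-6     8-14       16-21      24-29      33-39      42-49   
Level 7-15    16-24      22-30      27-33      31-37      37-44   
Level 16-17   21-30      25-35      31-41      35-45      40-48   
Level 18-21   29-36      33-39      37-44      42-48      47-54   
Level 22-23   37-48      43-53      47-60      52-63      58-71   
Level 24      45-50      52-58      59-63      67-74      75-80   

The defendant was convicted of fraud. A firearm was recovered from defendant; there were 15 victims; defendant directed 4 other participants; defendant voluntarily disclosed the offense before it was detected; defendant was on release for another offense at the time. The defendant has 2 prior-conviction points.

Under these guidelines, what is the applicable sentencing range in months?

45-50 months

Base offense level for fraud: 20.
S1 applies: 20 + 2 = 22.
S2 applies: 22 + 3 = 25.
S3 applies (level before this adjustment is 25 ≥ 17, so +3): 25 + 3 = 28.
S4 applies: 28 − 1 = 27.
S5 applies (level before this adjustment is 27 ≥ 11, so +3): 27 + 3 = 30.
Level 30 exceeds the maximum of 24; capped at 24.
Final offense level: 24.
Criminal history: 2 prior points → Category A (0-6).
Level 24 falls in the 24 band.
Grid: Level 24 × Category A = 45-50 months.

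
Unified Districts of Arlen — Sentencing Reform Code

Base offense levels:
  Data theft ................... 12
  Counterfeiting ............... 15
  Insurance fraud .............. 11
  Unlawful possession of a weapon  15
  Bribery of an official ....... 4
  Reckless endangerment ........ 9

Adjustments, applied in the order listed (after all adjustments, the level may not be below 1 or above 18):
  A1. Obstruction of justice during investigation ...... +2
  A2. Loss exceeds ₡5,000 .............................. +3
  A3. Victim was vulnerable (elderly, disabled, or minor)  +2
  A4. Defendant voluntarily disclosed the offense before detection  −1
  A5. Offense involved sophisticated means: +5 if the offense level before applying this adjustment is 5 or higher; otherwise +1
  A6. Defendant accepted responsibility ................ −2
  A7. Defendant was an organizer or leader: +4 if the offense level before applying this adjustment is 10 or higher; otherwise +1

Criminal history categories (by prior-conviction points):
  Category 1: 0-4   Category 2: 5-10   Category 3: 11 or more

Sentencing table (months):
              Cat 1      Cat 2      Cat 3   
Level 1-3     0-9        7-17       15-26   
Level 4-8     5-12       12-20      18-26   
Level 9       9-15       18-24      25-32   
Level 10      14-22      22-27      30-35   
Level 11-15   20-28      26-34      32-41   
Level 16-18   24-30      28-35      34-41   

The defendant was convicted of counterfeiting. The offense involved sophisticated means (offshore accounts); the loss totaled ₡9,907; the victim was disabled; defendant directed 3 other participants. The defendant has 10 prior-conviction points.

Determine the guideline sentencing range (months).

28-35 months

Base offense level for counterfeiting: 15.
A2 applies: 15 + 3 = 18.
A3 applies: 18 + 2 = 20.
A4 does not apply.
A5 applies (level before this adjustment is 20 ≥ 5, so +5): 20 + 5 = 25.
A7 applies (level before this adjustment is 25 ≥ 10, so +4): 25 + 4 = 29.
Level 29 exceeds the maximum of 18; capped at 18.
Final offense level: 18.
Criminal history: 10 prior points → Category 2 (5-10).
Level 18 falls in the 16-18 band.
Grid: Level 16-18 × Category 2 = 28-35 months.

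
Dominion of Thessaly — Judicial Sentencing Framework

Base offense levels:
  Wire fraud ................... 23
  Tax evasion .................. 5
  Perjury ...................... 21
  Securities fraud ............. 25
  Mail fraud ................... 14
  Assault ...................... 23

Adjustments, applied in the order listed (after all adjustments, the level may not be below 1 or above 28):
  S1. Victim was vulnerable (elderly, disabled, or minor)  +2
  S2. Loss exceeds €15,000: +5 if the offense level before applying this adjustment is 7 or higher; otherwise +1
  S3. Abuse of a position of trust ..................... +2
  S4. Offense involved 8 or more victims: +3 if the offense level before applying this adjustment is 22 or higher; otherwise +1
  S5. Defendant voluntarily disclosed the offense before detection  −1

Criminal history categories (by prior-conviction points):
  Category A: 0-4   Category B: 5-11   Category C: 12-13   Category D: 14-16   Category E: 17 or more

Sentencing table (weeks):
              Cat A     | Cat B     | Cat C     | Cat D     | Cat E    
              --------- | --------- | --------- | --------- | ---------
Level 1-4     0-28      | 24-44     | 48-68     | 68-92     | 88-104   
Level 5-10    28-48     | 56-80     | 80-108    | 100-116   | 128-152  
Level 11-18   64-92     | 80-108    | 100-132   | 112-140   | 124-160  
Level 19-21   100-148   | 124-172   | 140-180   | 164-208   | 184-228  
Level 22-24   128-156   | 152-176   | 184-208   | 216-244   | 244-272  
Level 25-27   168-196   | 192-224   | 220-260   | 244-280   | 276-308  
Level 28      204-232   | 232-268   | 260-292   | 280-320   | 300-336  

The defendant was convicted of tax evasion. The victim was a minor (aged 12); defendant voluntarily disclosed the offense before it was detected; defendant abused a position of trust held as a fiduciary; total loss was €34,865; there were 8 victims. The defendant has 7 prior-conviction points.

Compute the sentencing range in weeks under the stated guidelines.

Base offense level for tax evasion: 5.
S1 applies: 5 + 2 = 7.
S2 applies (level before this adjustment is 7 ≥ 7, so +5): 7 + 5 = 12.
S3 applies: 12 + 2 = 14.
S4 applies (level before this adjustment is 14 < 22, so +1): 14 + 1 = 15.
S5 applies: 15 − 1 = 14.
Final offense level: 14.
Criminal history: 7 prior points → Category B (5-11).
Level 14 falls in the 11-18 band.
Grid: Level 11-18 × Category B = 80-108 weeks.

80-108 weeks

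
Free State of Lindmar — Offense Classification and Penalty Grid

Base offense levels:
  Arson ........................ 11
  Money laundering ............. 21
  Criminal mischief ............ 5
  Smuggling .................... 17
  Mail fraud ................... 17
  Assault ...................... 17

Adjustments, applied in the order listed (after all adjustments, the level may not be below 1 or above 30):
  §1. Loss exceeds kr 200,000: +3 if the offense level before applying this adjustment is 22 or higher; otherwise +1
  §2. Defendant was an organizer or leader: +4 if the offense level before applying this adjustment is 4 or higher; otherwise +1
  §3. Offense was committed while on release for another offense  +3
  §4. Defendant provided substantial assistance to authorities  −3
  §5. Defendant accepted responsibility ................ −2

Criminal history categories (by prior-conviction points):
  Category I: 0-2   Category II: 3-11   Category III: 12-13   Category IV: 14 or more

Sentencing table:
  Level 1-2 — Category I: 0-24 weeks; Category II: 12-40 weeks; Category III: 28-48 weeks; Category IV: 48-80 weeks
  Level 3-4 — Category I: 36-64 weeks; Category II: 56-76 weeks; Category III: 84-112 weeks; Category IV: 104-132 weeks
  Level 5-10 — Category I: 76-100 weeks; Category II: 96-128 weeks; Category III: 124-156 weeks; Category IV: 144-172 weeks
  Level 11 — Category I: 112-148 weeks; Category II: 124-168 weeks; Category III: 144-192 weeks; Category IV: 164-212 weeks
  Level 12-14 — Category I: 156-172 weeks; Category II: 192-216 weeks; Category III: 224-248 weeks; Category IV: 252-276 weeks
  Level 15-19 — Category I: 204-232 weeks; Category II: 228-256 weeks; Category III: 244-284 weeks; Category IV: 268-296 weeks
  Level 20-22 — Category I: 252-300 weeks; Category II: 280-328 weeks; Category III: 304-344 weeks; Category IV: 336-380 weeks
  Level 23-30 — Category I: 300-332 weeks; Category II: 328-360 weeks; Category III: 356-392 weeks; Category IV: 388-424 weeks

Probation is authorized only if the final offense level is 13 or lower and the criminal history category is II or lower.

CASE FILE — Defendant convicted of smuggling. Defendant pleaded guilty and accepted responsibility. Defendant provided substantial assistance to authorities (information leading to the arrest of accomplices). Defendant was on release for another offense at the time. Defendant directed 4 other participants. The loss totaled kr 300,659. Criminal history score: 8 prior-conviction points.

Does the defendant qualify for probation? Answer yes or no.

No

Base offense level for smuggling: 17.
§1 applies (level before this adjustment is 17 < 22, so +1): 17 + 1 = 18.
§2 applies (level before this adjustment is 18 ≥ 4, so +4): 18 + 4 = 22.
§3 applies: 22 + 3 = 25.
§4 applies: 25 − 3 = 22.
§5 applies: 22 − 2 = 20.
Final offense level: 20.
Criminal history: 8 prior points → Category II (3-11).
Level 20 falls in the 20-22 band.
Grid: Level 20-22 × Category II = 280-328 weeks.
Probation check: level 20 > 13 and category II ≤ II → not eligible.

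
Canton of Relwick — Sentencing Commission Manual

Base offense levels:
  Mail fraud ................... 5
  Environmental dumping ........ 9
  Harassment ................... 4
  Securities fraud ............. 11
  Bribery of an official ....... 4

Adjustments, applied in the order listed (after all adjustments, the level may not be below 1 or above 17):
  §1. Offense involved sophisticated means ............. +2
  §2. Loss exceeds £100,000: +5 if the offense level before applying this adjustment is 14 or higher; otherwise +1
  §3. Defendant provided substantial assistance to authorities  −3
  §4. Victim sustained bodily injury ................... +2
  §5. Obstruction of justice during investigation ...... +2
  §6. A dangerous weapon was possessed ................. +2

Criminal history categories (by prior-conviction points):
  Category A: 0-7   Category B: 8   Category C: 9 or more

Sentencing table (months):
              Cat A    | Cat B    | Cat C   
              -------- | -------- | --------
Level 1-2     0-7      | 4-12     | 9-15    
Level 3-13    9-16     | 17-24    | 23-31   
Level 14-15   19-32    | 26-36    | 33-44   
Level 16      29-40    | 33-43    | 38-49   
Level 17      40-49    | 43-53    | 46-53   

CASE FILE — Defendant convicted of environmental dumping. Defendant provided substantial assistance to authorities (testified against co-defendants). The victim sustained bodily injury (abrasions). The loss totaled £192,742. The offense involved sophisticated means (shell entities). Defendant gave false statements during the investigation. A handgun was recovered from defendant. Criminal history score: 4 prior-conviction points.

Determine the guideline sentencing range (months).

Base offense level for environmental dumping: 9.
§1 applies: 9 + 2 = 11.
§2 applies (level before this adjustment is 11 < 14, so +1): 11 + 1 = 12.
§3 applies: 12 − 3 = 9.
§4 applies: 9 + 2 = 11.
§5 applies: 11 + 2 = 13.
§6 applies: 13 + 2 = 15.
Final offense level: 15.
Criminal history: 4 prior points → Category A (0-7).
Level 15 falls in the 14-15 band.
Grid: Level 14-15 × Category A = 19-32 months.

19-32 months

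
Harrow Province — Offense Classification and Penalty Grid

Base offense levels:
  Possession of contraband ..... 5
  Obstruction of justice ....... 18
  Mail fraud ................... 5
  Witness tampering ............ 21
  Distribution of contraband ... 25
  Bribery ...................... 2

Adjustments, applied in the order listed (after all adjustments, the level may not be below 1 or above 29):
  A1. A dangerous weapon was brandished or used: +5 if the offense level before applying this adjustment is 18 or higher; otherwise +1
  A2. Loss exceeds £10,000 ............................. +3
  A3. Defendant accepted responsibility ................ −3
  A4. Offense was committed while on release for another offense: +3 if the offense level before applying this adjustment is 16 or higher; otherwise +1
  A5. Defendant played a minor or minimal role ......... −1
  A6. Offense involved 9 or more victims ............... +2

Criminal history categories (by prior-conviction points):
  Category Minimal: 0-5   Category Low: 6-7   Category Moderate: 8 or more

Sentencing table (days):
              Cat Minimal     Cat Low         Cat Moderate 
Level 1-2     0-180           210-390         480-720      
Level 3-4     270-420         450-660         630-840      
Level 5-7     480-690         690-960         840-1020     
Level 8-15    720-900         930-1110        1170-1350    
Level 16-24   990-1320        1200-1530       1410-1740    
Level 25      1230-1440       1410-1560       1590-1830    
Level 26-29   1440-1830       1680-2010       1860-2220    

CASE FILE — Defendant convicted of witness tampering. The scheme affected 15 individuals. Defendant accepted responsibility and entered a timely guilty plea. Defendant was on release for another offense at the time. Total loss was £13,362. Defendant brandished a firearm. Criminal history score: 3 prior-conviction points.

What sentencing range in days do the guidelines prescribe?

Base offense level for witness tampering: 21.
A1 applies (level before this adjustment is 21 ≥ 18, so +5): 21 + 5 = 26.
A2 applies: 26 + 3 = 29.
A3 applies: 29 − 3 = 26.
A4 applies (level before this adjustment is 26 ≥ 16, so +3): 26 + 3 = 29.
A6 applies: 29 + 2 = 31.
Level 31 exceeds the maximum of 29; capped at 29.
Final offense level: 29.
Criminal history: 3 prior points → Category Minimal (0-5).
Level 29 falls in the 26-29 band.
Grid: Level 26-29 × Category Minimal = 1440-1830 days.

1440-1830 days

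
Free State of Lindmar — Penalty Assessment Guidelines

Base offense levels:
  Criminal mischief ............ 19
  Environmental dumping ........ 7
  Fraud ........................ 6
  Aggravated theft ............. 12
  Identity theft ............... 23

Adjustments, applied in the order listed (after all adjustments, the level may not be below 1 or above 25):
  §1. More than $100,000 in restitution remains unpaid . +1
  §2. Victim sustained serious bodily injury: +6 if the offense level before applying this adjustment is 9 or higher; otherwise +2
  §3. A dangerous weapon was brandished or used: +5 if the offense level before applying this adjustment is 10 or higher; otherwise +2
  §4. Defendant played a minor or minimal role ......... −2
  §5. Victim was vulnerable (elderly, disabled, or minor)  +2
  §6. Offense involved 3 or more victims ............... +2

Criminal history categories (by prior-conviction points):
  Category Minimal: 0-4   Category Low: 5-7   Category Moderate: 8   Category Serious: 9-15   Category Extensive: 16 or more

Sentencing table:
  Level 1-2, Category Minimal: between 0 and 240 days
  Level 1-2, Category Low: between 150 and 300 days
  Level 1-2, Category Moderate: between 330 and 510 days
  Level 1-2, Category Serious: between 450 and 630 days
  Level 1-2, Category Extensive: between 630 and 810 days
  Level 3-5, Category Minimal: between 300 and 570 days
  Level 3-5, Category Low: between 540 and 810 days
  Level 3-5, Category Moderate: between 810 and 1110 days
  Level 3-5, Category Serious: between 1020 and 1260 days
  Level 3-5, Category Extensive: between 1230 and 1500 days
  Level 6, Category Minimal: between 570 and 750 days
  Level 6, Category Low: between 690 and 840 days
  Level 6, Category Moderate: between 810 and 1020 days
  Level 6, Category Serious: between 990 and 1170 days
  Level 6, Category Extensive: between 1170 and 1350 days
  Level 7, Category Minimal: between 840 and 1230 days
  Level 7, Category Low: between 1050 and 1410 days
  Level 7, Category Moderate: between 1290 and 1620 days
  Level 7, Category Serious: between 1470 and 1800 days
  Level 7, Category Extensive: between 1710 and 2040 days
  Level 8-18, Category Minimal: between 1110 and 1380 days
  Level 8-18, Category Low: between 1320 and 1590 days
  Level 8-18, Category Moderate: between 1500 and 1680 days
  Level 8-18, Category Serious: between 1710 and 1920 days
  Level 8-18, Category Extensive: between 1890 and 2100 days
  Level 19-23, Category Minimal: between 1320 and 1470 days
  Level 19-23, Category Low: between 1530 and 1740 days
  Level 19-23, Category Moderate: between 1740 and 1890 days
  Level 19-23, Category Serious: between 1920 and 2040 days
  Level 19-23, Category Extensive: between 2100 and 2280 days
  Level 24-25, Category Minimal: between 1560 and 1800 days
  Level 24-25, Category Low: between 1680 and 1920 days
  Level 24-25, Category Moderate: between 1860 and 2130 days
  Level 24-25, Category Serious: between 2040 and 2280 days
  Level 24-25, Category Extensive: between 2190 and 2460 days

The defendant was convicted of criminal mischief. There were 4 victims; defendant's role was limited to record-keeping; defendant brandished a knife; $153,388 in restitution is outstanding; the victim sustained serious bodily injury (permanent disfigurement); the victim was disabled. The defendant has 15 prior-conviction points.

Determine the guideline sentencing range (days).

Base offense level for criminal mischief: 19.
§1 applies: 19 + 1 = 20.
§2 applies (level before this adjustment is 20 ≥ 9, so +6): 20 + 6 = 26.
§3 applies (level before this adjustment is 26 ≥ 10, so +5): 26 + 5 = 31.
§4 applies: 31 − 2 = 29.
§5 applies: 29 + 2 = 31.
§6 applies: 31 + 2 = 33.
Level 33 exceeds the maximum of 25; capped at 25.
Final offense level: 25.
Criminal history: 15 prior points → Category Serious (9-15).
Level 25 falls in the 24-25 band.
Grid: Level 24-25 × Category Serious = 2040-2280 days.

2040-2280 days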